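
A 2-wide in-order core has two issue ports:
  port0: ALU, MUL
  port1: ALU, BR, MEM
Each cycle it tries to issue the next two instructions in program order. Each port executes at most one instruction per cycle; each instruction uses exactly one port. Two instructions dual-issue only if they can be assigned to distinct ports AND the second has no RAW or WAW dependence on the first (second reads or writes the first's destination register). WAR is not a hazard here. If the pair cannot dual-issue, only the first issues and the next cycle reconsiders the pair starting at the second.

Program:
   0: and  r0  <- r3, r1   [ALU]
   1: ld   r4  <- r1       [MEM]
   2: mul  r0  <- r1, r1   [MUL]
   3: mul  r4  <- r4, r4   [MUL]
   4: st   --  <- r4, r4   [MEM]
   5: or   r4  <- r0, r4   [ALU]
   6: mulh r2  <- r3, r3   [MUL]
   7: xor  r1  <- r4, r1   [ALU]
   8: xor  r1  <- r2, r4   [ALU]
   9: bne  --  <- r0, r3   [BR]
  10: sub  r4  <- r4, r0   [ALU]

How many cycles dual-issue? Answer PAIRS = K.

PAIRS = 4

#0 head=0: and.ALU ld.MEM i0&i1 pair
#1 head=2: mul.MUL i2 no-port MUL/MUL
#2 head=3: mul.MUL i3 RAW r4
#3 head=4: st.MEM or.ALU i4&i5 pair
#4 head=6: mulh.MUL xor.ALU i6&i7 pair
#5 head=8: xor.ALU bne.BR i8&i9 pair
#6 head=10: sub.ALU i10 tail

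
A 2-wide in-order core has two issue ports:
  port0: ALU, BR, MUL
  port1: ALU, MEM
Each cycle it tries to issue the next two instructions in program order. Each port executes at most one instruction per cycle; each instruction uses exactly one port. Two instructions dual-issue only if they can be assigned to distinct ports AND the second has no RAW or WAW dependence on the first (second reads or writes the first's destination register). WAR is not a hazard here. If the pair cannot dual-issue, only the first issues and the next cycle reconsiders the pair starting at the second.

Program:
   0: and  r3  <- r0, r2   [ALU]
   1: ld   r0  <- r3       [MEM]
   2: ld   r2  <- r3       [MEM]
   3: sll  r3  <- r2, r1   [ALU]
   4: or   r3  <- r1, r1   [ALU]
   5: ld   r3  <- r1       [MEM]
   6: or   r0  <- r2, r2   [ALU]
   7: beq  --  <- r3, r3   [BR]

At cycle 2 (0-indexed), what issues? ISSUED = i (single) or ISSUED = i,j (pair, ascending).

ISSUED = 2

t=0 i0:and ; RAW r3
t=1 i1:ld ; no-port MEM/MEM
t=2 i2:ld ; RAW r2
t=3 i3:sll ; WAW r3
t=4 i4:or ; WAW r3
t=5 i5&i6:ld or ; 2-wide
t=6 i7:beq ; tail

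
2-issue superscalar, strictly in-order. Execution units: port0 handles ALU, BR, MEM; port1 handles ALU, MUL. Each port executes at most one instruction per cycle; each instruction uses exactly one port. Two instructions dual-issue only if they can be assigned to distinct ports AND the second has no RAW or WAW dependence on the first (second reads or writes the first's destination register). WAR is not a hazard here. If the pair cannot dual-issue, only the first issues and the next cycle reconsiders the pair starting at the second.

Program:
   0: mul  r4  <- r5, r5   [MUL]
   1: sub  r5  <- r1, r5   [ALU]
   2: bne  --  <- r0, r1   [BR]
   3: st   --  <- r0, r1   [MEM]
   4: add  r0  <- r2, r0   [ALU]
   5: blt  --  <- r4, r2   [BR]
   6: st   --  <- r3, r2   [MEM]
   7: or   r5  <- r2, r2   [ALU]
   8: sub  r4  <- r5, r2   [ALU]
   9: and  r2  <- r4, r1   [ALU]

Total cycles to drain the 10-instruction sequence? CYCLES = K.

0. mul.MUL sub.ALU @i0+i1  | pair
1. bne.BR @i2  | no-port BR/MEM
2. st.MEM add.ALU @i3+i4  | pair
3. blt.BR @i5  | no-port BR/MEM
4. st.MEM or.ALU @i6+i7  | pair
5. sub.ALU @i8  | RAW r4
6. and.ALU @i9  | tail

CYCLES = 7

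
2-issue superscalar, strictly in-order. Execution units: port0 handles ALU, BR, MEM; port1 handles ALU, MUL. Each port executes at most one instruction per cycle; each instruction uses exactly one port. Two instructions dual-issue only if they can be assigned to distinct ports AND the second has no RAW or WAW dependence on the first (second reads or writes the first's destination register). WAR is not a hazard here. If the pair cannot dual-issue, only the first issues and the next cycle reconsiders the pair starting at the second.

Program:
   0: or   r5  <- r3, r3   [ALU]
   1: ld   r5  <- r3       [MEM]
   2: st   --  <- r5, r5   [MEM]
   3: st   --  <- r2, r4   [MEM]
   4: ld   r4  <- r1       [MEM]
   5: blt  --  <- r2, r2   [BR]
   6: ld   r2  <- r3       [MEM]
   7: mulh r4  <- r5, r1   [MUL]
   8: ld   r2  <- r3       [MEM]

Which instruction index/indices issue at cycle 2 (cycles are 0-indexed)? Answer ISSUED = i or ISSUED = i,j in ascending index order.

ISSUED = 2

[0] i0  or.ALU  -- WAW r5
[1] i1  ld.MEM  -- no-port MEM/MEM
[2] i2  st.MEM  -- no-port MEM/MEM
[3] i3  st.MEM  -- no-port MEM/MEM
[4] i4  ld.MEM  -- no-port MEM/BR
[5] i5  blt.BR  -- no-port BR/MEM
[6] i6+i7  ld.MEM/mulh.MUL  -- 2-wide
[7] i8  ld.MEM  -- tail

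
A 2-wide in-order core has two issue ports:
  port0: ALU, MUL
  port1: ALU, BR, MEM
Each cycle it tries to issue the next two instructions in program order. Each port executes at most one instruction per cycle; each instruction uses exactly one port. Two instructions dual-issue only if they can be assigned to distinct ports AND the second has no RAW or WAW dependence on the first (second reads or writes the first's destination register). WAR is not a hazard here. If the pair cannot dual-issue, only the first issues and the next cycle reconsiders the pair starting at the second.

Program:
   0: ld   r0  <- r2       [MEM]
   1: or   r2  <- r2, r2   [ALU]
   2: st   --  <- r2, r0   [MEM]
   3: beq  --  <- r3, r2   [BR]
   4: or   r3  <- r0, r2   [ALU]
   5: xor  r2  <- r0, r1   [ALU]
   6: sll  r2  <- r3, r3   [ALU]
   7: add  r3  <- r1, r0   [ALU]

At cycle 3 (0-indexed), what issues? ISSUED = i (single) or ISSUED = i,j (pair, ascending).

ISSUED = 5

  cy0 -> i0&i1 (ld.MEM+or.ALU) pair
  cy1 -> i2 (st.MEM) no-port MEM/BR
  cy2 -> i3&i4 (beq.BR+or.ALU) pair
  cy3 -> i5 (xor.ALU) WAW r2
  cy4 -> i6&i7 (sll.ALU+add.ALU) pair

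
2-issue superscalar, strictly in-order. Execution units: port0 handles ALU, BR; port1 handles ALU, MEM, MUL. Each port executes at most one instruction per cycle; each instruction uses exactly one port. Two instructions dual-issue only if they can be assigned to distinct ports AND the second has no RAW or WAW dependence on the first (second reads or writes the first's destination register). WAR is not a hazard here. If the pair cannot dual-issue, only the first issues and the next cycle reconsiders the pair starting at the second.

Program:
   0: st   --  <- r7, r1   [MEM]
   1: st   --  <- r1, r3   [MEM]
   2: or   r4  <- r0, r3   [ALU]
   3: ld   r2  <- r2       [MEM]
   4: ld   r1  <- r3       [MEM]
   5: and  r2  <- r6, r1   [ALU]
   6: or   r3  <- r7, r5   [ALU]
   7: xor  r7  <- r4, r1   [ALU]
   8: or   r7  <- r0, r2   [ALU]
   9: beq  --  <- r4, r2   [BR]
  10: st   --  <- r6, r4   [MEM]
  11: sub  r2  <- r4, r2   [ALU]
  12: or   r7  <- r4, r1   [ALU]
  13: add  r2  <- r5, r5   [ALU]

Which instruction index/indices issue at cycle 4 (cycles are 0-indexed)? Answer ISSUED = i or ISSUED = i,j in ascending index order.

ISSUED = 5,6

  cy0 -> i0 (st) no-port MEM/MEM
  cy1 -> i1,i2 (st;or) dual
  cy2 -> i3 (ld) no-port MEM/MEM
  cy3 -> i4 (ld) RAW r1
  cy4 -> i5,i6 (and;or) dual
  cy5 -> i7 (xor) WAW r7
  cy6 -> i8,i9 (or;beq) dual
  cy7 -> i10,i11 (st;sub) dual
  cy8 -> i12,i13 (or;add) dual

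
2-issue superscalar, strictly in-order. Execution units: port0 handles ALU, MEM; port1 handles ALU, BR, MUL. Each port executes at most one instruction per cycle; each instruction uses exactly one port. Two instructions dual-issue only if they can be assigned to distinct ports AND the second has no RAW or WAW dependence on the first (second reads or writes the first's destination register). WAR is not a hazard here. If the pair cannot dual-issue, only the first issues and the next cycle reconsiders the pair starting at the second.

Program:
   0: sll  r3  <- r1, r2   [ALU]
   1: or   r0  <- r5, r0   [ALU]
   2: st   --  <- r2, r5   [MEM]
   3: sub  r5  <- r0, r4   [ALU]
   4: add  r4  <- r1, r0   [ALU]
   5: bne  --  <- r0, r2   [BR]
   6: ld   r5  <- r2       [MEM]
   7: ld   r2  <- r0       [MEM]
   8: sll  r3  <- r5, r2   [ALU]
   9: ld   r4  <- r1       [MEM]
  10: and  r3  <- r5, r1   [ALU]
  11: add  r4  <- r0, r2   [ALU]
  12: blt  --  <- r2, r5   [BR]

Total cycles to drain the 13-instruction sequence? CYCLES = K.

CYCLES = 8

  cy0 -> i0,i1 (sll.ALU+or.ALU) pair
  cy1 -> i2,i3 (st.MEM+sub.ALU) pair
  cy2 -> i4,i5 (add.ALU+bne.BR) pair
  cy3 -> i6 (ld.MEM) no-port MEM/MEM
  cy4 -> i7 (ld.MEM) RAW r2
  cy5 -> i8,i9 (sll.ALU+ld.MEM) pair
  cy6 -> i10,i11 (and.ALU+add.ALU) pair
  cy7 -> i12 (blt.BR) tail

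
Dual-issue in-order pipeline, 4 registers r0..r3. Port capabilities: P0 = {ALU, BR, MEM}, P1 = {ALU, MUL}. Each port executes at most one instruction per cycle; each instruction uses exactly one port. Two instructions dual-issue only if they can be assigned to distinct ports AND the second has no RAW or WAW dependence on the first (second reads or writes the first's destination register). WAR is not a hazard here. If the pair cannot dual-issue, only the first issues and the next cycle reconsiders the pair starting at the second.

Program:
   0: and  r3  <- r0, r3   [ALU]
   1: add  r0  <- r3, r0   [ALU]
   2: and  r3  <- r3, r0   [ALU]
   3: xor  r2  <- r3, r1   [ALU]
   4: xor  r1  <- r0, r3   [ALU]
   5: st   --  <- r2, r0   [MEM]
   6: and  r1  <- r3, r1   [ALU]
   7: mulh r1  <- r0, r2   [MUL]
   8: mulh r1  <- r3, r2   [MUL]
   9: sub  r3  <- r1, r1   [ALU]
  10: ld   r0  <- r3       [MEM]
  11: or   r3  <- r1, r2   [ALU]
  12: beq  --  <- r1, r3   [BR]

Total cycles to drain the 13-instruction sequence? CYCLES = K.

CYCLES = 10

[0] i0  and.ALU  -- RAW r3
[1] i1  add.ALU  -- RAW r0
[2] i2  and.ALU  -- RAW r3
[3] i3+i4  xor.ALU;xor.ALU  -- 2-wide
[4] i5+i6  st.MEM;and.ALU  -- 2-wide
[5] i7  mulh.MUL  -- no-port MUL/MUL
[6] i8  mulh.MUL  -- RAW r1
[7] i9  sub.ALU  -- RAW r3
[8] i10+i11  ld.MEM;or.ALU  -- 2-wide
[9] i12  beq.BR  -- tail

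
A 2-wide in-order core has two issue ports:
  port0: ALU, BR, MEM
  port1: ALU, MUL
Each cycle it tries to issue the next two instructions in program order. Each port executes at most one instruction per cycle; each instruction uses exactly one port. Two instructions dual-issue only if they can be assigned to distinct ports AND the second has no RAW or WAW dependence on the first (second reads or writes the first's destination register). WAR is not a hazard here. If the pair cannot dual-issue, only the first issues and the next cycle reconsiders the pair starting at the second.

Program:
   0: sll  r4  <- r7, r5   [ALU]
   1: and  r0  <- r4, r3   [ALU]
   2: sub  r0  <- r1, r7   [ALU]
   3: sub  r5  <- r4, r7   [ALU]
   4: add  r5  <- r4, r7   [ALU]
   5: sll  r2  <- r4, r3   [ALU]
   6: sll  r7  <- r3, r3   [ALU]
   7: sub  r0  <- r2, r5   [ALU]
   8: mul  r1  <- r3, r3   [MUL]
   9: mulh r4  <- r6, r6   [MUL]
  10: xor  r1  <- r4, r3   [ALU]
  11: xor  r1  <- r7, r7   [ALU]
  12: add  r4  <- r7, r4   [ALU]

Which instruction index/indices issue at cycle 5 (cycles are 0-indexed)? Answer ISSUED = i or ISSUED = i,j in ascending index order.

ISSUED = 8

[0] i0  sll  -- RAW r4
[1] i1  and  -- WAW r0
[2] i2/i3  sub sub  -- 2-wide
[3] i4/i5  add sll  -- 2-wide
[4] i6/i7  sll sub  -- 2-wide
[5] i8  mul  -- no-port MUL/MUL
[6] i9  mulh  -- RAW r4
[7] i10  xor  -- WAW r1
[8] i11/i12  xor add  -- 2-wide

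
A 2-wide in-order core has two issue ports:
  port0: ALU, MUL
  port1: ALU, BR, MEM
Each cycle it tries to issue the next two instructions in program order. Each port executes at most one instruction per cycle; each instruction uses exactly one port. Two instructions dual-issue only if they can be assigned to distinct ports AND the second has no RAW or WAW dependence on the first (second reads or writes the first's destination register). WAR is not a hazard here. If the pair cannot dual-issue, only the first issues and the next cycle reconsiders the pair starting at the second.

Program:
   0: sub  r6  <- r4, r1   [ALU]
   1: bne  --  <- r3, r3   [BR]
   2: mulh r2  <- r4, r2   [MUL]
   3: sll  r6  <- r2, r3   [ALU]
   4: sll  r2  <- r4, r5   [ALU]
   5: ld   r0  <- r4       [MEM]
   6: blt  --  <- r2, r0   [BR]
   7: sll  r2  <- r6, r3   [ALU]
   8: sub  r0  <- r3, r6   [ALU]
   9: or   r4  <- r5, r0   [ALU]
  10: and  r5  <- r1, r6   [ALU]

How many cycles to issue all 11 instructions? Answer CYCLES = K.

CYCLES = 7

c0: i0&i1 sub.ALU+bne.BR  2-wide
c1: i2 mulh.MUL  RAW r2
c2: i3&i4 sll.ALU+sll.ALU  2-wide
c3: i5 ld.MEM  no-port MEM/BR
c4: i6&i7 blt.BR+sll.ALU  2-wide
c5: i8 sub.ALU  RAW r0
c6: i9&i10 or.ALU+and.ALU  2-wide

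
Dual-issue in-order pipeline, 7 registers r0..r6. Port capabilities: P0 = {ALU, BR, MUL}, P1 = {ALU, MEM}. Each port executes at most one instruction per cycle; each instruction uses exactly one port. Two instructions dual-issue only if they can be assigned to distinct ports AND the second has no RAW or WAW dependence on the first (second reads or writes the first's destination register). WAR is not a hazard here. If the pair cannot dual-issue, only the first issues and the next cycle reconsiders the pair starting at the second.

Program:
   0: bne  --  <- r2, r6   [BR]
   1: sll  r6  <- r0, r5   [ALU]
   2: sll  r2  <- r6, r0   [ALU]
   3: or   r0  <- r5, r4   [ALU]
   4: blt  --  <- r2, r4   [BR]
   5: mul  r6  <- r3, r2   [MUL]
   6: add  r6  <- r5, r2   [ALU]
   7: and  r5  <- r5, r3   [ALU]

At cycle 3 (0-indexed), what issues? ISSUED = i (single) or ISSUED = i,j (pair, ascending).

#0 head=0: bne.BR sll.ALU i0,i1 pair
#1 head=2: sll.ALU or.ALU i2,i3 pair
#2 head=4: blt.BR i4 no-port BR/MUL
#3 head=5: mul.MUL i5 WAW r6
#4 head=6: add.ALU and.ALU i6,i7 pair

ISSUED = 5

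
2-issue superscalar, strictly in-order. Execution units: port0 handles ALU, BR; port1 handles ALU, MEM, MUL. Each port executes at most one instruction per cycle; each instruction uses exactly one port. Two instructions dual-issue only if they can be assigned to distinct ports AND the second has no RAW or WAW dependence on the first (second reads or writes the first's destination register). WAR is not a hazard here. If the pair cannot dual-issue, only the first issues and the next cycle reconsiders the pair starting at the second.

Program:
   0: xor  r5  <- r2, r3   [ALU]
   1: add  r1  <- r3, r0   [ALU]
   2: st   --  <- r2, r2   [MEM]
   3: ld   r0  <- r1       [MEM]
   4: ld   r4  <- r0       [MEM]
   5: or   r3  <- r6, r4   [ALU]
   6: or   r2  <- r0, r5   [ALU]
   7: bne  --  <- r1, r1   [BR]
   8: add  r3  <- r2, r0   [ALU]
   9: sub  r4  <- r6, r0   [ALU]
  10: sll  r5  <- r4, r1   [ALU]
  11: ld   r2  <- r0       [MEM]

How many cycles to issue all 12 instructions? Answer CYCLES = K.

CYCLES = 8

0. xor.ALU+add.ALU @i0&i1  | 2-wide
1. st.MEM @i2  | no-port MEM/MEM
2. ld.MEM @i3  | no-port MEM/MEM
3. ld.MEM @i4  | RAW r4
4. or.ALU+or.ALU @i5&i6  | 2-wide
5. bne.BR+add.ALU @i7&i8  | 2-wide
6. sub.ALU @i9  | RAW r4
7. sll.ALU+ld.MEM @i10&i11  | 2-wide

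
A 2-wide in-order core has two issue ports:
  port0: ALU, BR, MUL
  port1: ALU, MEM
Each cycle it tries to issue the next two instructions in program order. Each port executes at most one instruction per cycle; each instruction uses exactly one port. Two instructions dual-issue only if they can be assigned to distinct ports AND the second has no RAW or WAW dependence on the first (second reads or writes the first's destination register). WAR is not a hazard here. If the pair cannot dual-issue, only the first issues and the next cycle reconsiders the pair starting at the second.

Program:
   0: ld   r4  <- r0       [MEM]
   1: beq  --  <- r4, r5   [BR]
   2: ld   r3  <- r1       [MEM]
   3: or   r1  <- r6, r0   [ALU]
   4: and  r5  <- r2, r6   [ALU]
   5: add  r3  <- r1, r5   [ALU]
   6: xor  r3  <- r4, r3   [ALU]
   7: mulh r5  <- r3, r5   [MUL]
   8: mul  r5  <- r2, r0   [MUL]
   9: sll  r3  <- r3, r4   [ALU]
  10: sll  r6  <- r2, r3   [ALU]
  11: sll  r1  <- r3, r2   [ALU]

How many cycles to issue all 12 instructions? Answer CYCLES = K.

[0] i0  ld  -- RAW r4
[1] i1&i2  beq+ld  -- dual
[2] i3&i4  or+and  -- dual
[3] i5  add  -- RAW+WAW r3
[4] i6  xor  -- RAW r3
[5] i7  mulh  -- no-port MUL/MUL
[6] i8&i9  mul+sll  -- dual
[7] i10&i11  sll+sll  -- dual

CYCLES = 8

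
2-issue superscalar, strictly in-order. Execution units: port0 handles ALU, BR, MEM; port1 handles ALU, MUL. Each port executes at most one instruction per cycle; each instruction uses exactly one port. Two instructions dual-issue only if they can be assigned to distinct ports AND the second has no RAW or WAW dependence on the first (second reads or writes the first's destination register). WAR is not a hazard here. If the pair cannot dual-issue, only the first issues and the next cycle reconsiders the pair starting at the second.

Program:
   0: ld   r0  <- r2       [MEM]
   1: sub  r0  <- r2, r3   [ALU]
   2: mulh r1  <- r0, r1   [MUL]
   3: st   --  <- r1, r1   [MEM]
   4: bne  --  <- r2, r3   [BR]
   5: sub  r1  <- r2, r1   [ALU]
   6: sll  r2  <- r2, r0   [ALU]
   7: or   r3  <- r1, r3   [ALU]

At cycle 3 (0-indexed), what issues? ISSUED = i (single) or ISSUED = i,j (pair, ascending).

c0: i0 ld  WAW r0
c1: i1 sub  RAW r0
c2: i2 mulh  RAW r1
c3: i3 st  no-port MEM/BR
c4: i4&i5 bne+sub  pair
c5: i6&i7 sll+or  pair

ISSUED = 3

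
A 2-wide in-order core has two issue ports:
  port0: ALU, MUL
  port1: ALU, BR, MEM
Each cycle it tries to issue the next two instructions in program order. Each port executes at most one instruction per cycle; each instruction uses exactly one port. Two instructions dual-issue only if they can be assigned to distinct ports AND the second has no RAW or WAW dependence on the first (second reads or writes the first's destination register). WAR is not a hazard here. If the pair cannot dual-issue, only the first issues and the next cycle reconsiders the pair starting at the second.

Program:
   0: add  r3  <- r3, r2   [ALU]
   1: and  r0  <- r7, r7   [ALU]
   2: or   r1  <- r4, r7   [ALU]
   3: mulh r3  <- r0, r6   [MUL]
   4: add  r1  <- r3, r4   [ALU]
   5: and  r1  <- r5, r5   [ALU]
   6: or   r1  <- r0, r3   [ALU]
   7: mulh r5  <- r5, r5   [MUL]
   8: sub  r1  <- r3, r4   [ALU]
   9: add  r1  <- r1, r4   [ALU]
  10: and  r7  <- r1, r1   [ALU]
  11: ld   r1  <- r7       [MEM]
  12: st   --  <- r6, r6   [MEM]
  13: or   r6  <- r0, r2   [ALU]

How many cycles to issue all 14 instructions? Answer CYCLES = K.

CYCLES = 10

#0 head=0: add/and i0,i1 dual
#1 head=2: or/mulh i2,i3 dual
#2 head=4: add i4 WAW r1
#3 head=5: and i5 WAW r1
#4 head=6: or/mulh i6,i7 dual
#5 head=8: sub i8 RAW+WAW r1
#6 head=9: add i9 RAW r1
#7 head=10: and i10 RAW r7
#8 head=11: ld i11 no-port MEM/MEM
#9 head=12: st/or i12,i13 dual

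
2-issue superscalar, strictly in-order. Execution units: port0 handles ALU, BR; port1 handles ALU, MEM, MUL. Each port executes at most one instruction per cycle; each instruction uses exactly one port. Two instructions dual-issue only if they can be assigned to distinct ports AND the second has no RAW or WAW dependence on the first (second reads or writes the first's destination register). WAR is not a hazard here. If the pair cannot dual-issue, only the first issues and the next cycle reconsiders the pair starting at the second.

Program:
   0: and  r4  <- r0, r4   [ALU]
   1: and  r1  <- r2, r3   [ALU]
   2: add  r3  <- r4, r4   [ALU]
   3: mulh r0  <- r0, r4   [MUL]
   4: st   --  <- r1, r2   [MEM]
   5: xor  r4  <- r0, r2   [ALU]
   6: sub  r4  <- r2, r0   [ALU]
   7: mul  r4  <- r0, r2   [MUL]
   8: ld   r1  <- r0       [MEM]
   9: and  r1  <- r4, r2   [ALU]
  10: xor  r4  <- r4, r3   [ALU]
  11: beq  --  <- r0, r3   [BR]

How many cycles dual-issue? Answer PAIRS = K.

PAIRS = 4

t=0 i0+i1:and.ALU+and.ALU ; pair
t=1 i2+i3:add.ALU+mulh.MUL ; pair
t=2 i4+i5:st.MEM+xor.ALU ; pair
t=3 i6:sub.ALU ; WAW r4
t=4 i7:mul.MUL ; no-port MUL/MEM
t=5 i8:ld.MEM ; WAW r1
t=6 i9+i10:and.ALU+xor.ALU ; pair
t=7 i11:beq.BR ; tail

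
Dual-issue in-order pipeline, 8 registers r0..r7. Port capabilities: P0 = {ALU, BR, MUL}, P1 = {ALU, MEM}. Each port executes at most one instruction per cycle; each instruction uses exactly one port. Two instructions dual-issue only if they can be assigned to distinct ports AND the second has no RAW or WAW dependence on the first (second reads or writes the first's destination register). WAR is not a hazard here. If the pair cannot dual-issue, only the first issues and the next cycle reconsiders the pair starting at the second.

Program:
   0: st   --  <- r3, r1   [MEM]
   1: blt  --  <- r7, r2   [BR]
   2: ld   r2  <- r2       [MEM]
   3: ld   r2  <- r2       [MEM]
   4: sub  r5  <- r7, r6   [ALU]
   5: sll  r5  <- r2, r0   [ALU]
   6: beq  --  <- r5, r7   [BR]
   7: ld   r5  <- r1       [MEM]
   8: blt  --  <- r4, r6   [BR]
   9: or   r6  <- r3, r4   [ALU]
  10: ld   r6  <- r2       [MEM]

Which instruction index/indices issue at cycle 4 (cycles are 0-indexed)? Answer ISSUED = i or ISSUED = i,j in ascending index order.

0. st+blt @i0+i1  | pair
1. ld @i2  | no-port MEM/MEM
2. ld+sub @i3+i4  | pair
3. sll @i5  | RAW r5
4. beq+ld @i6+i7  | pair
5. blt+or @i8+i9  | pair
6. ld @i10  | tail

ISSUED = 6,7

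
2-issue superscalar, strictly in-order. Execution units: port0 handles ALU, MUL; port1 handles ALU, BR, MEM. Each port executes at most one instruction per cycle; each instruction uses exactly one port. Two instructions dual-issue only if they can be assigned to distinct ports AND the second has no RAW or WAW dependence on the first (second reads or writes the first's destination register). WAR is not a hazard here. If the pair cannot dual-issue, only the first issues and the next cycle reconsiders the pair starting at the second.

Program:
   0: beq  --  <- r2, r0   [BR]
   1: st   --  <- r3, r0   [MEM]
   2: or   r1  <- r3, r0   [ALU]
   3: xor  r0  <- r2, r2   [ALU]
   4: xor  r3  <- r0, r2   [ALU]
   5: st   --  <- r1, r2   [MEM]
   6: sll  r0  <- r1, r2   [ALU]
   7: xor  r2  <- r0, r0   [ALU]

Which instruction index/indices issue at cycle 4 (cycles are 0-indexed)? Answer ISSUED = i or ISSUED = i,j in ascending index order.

ISSUED = 6

c0: i0 beq  no-port BR/MEM
c1: i1+i2 st or  2-wide
c2: i3 xor  RAW r0
c3: i4+i5 xor st  2-wide
c4: i6 sll  RAW r0
c5: i7 xor  tail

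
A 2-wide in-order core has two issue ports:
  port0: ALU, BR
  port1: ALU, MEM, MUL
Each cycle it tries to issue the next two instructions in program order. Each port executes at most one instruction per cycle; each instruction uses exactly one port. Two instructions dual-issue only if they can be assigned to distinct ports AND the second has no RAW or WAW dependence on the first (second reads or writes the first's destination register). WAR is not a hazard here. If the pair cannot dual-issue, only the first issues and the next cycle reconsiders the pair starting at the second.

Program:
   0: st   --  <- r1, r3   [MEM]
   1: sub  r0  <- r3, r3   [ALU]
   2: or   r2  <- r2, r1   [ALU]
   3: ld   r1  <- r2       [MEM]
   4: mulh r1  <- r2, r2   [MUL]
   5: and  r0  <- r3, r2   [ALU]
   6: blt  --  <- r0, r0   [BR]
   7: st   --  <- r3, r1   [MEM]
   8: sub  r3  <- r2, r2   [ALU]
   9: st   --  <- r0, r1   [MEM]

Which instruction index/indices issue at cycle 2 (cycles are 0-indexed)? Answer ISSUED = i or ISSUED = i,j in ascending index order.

t=0 i0,i1:st.MEM;sub.ALU ; pair
t=1 i2:or.ALU ; RAW r2
t=2 i3:ld.MEM ; no-port MEM/MUL
t=3 i4,i5:mulh.MUL;and.ALU ; pair
t=4 i6,i7:blt.BR;st.MEM ; pair
t=5 i8,i9:sub.ALU;st.MEM ; pair

ISSUED = 3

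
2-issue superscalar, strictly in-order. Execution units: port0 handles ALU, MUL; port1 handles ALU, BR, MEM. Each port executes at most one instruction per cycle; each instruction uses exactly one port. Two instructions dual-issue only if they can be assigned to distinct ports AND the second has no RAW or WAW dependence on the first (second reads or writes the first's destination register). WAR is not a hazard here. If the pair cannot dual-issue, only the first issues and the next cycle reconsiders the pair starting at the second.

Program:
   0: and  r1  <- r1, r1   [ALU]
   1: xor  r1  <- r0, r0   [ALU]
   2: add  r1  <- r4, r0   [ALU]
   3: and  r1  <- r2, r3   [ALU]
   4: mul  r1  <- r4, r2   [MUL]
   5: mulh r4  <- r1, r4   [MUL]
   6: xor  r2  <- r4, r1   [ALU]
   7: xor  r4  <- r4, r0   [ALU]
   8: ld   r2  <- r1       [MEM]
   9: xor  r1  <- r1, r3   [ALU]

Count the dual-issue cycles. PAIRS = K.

[0] i0  and  -- WAW r1
[1] i1  xor  -- WAW r1
[2] i2  add  -- WAW r1
[3] i3  and  -- WAW r1
[4] i4  mul  -- no-port MUL/MUL
[5] i5  mulh  -- RAW r4
[6] i6&i7  xor;xor  -- 2-wide
[7] i8&i9  ld;xor  -- 2-wide

PAIRS = 2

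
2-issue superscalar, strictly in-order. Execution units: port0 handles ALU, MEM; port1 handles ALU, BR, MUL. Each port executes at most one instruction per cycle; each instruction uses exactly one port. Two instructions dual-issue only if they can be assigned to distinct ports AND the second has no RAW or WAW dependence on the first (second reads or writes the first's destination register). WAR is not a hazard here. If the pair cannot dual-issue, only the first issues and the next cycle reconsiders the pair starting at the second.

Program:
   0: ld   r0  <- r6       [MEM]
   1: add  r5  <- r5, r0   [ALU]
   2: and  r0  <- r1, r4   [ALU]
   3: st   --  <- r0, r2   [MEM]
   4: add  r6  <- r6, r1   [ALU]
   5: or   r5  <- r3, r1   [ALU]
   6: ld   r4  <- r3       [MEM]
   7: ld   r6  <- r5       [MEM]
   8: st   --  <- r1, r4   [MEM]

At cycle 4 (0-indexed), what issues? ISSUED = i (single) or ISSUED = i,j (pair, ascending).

ISSUED = 7

#0 head=0: ld i0 RAW r0
#1 head=1: add and i1&i2 pair
#2 head=3: st add i3&i4 pair
#3 head=5: or ld i5&i6 pair
#4 head=7: ld i7 no-port MEM/MEM
#5 head=8: st i8 tail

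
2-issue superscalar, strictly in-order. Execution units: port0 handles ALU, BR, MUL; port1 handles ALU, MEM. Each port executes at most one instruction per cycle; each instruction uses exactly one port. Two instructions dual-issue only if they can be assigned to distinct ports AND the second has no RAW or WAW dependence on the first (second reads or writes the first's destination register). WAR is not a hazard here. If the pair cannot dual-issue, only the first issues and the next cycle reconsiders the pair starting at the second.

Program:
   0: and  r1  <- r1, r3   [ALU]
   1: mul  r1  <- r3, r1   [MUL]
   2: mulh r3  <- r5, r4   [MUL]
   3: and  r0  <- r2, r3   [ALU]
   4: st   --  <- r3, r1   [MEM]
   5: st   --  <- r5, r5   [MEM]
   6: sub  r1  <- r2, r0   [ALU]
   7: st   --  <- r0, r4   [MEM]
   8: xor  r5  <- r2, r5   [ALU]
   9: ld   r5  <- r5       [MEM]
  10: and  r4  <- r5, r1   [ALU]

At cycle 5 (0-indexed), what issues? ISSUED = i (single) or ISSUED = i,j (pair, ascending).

ISSUED = 7,8

0. and @i0  | RAW+WAW r1
1. mul @i1  | no-port MUL/MUL
2. mulh @i2  | RAW r3
3. and/st @i3/i4  | pair
4. st/sub @i5/i6  | pair
5. st/xor @i7/i8  | pair
6. ld @i9  | RAW r5
7. and @i10  | tail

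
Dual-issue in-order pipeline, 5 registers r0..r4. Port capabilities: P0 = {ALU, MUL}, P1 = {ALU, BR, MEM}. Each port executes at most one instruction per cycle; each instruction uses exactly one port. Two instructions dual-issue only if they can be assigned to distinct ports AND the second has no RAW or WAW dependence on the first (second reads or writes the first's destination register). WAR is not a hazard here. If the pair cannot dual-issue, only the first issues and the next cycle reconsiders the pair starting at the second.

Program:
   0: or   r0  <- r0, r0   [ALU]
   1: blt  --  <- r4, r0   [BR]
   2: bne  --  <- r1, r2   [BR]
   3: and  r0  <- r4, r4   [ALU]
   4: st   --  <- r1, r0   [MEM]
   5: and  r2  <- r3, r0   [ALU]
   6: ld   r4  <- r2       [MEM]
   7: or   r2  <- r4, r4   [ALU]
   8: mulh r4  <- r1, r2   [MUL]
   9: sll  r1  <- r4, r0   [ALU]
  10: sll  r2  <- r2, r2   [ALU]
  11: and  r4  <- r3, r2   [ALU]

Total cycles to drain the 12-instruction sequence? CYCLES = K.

0. or @i0  | RAW r0
1. blt @i1  | no-port BR/BR
2. bne and @i2/i3  | dual
3. st and @i4/i5  | dual
4. ld @i6  | RAW r4
5. or @i7  | RAW r2
6. mulh @i8  | RAW r4
7. sll sll @i9/i10  | dual
8. and @i11  | tail

CYCLES = 9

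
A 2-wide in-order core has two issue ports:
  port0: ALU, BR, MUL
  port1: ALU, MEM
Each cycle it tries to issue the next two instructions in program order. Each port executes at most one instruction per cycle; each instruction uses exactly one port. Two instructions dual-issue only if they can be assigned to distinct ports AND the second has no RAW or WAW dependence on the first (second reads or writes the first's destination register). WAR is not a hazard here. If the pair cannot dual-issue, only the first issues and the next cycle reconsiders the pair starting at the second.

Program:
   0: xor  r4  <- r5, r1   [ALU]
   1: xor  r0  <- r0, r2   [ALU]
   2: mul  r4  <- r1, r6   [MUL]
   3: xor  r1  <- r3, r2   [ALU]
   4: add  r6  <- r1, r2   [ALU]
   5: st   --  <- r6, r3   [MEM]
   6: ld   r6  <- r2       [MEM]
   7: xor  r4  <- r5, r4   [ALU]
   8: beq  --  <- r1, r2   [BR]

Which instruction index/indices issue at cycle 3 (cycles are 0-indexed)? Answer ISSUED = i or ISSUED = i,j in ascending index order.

ISSUED = 5

t=0 i0&i1:xor.ALU+xor.ALU ; dual
t=1 i2&i3:mul.MUL+xor.ALU ; dual
t=2 i4:add.ALU ; RAW r6
t=3 i5:st.MEM ; no-port MEM/MEM
t=4 i6&i7:ld.MEM+xor.ALU ; dual
t=5 i8:beq.BR ; tail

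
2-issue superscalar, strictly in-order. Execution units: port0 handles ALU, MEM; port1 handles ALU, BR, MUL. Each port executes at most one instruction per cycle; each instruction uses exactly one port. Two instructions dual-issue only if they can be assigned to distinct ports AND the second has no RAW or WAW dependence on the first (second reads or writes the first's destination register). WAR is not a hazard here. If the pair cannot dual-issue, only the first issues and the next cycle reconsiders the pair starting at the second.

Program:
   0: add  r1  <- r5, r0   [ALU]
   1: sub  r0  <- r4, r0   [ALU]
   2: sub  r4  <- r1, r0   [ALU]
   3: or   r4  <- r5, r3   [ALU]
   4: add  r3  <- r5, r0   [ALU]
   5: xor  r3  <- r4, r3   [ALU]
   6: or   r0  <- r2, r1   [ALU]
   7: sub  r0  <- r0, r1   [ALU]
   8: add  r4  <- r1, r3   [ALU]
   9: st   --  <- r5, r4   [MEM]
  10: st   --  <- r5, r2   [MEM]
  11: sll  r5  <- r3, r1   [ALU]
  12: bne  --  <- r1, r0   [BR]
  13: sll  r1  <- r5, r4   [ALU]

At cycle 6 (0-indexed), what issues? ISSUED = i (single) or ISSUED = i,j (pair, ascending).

ISSUED = 10,11

t=0 i0+i1:add.ALU;sub.ALU ; pair
t=1 i2:sub.ALU ; WAW r4
t=2 i3+i4:or.ALU;add.ALU ; pair
t=3 i5+i6:xor.ALU;or.ALU ; pair
t=4 i7+i8:sub.ALU;add.ALU ; pair
t=5 i9:st.MEM ; no-port MEM/MEM
t=6 i10+i11:st.MEM;sll.ALU ; pair
t=7 i12+i13:bne.BR;sll.ALU ; pair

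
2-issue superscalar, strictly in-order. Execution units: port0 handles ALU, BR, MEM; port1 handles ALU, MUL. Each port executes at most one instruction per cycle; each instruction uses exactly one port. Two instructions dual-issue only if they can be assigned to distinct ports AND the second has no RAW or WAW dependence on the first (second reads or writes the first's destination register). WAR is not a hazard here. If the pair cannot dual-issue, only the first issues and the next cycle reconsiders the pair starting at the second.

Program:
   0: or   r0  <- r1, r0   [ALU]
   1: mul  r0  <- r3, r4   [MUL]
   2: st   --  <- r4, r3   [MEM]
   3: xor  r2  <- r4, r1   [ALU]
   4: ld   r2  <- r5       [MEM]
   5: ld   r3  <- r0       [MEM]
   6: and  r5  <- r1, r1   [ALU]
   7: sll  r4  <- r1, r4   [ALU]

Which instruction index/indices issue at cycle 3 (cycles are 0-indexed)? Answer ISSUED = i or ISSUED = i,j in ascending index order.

ISSUED = 4

#0 head=0: or i0 WAW r0
#1 head=1: mul;st i1&i2 pair
#2 head=3: xor i3 WAW r2
#3 head=4: ld i4 no-port MEM/MEM
#4 head=5: ld;and i5&i6 pair
#5 head=7: sll i7 tail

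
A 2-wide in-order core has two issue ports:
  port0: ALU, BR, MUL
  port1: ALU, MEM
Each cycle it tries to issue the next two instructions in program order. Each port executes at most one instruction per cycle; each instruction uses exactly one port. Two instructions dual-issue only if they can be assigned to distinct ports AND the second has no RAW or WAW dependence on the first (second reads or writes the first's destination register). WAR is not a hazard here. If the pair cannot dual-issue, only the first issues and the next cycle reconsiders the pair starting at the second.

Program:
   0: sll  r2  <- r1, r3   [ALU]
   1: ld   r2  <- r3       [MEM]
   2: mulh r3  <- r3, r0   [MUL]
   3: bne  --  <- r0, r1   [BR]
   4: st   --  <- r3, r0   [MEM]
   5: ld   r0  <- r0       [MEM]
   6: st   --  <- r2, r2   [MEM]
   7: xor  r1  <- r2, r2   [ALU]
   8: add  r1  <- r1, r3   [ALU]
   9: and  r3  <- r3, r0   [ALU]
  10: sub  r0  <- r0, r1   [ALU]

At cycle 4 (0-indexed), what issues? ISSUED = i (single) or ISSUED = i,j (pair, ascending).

c0: i0 sll  WAW r2
c1: i1,i2 ld;mulh  dual
c2: i3,i4 bne;st  dual
c3: i5 ld  no-port MEM/MEM
c4: i6,i7 st;xor  dual
c5: i8,i9 add;and  dual
c6: i10 sub  tail

ISSUED = 6,7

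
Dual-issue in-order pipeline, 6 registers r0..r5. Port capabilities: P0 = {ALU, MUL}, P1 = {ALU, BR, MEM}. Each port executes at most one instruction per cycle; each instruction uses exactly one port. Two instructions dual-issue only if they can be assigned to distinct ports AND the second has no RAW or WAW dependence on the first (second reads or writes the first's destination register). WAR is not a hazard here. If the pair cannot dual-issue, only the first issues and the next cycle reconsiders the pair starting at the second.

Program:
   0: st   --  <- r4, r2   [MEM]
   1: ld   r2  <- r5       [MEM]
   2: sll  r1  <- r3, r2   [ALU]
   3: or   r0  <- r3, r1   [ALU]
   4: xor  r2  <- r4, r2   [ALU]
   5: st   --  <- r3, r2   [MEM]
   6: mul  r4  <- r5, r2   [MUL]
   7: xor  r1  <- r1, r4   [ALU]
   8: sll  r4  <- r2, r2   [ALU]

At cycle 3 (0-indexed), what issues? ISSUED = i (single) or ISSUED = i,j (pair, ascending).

ISSUED = 3,4

#0 head=0: st i0 no-port MEM/MEM
#1 head=1: ld i1 RAW r2
#2 head=2: sll i2 RAW r1
#3 head=3: or/xor i3,i4 2-wide
#4 head=5: st/mul i5,i6 2-wide
#5 head=7: xor/sll i7,i8 2-wide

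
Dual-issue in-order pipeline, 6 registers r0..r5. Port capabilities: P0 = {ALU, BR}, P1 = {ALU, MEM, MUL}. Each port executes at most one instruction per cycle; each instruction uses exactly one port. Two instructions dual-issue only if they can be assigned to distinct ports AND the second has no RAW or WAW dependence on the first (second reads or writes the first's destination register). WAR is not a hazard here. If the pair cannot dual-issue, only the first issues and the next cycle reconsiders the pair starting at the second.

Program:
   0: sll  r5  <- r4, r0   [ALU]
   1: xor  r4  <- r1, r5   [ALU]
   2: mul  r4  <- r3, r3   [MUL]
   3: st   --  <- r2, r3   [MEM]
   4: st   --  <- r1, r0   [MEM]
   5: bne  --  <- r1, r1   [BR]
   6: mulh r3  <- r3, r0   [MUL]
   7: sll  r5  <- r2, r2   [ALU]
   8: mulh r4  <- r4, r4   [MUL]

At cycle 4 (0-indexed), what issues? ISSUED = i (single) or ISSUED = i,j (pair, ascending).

[0] i0  sll  -- RAW r5
[1] i1  xor  -- WAW r4
[2] i2  mul  -- no-port MUL/MEM
[3] i3  st  -- no-port MEM/MEM
[4] i4&i5  st;bne  -- pair
[5] i6&i7  mulh;sll  -- pair
[6] i8  mulh  -- tail

ISSUED = 4,5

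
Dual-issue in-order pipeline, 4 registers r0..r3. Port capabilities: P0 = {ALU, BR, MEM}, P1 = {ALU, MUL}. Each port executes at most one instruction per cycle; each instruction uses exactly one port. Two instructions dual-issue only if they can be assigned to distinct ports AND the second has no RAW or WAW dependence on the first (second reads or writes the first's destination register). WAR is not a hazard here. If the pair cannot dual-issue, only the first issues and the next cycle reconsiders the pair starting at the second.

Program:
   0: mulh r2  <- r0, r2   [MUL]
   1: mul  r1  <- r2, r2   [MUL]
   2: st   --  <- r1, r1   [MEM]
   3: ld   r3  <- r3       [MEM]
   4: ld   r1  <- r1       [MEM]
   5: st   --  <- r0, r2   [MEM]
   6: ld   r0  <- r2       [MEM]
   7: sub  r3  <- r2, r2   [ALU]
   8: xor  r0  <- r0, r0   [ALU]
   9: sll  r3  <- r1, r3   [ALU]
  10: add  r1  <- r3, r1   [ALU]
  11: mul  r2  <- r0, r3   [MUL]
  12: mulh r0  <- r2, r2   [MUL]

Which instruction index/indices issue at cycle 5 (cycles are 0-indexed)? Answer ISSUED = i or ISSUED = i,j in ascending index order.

ISSUED = 5

[0] i0  mulh  -- no-port MUL/MUL
[1] i1  mul  -- RAW r1
[2] i2  st  -- no-port MEM/MEM
[3] i3  ld  -- no-port MEM/MEM
[4] i4  ld  -- no-port MEM/MEM
[5] i5  st  -- no-port MEM/MEM
[6] i6+i7  ld;sub  -- pair
[7] i8+i9  xor;sll  -- pair
[8] i10+i11  add;mul  -- pair
[9] i12  mulh  -- tail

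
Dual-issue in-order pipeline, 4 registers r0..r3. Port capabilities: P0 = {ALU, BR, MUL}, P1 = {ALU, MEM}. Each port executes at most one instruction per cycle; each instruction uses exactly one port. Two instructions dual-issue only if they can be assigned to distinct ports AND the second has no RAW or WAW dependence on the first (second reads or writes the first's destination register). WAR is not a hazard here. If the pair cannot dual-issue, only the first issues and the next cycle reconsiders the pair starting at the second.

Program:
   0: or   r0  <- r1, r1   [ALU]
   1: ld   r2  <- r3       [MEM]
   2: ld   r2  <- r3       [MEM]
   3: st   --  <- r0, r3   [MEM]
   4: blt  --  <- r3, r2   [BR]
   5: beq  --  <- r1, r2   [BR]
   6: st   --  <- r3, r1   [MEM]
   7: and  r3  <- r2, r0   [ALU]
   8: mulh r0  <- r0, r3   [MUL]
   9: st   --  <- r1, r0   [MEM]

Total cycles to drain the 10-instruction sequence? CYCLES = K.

  cy0 -> i0/i1 (or.ALU+ld.MEM) 2-wide
  cy1 -> i2 (ld.MEM) no-port MEM/MEM
  cy2 -> i3/i4 (st.MEM+blt.BR) 2-wide
  cy3 -> i5/i6 (beq.BR+st.MEM) 2-wide
  cy4 -> i7 (and.ALU) RAW r3
  cy5 -> i8 (mulh.MUL) RAW r0
  cy6 -> i9 (st.MEM) tail

CYCLES = 7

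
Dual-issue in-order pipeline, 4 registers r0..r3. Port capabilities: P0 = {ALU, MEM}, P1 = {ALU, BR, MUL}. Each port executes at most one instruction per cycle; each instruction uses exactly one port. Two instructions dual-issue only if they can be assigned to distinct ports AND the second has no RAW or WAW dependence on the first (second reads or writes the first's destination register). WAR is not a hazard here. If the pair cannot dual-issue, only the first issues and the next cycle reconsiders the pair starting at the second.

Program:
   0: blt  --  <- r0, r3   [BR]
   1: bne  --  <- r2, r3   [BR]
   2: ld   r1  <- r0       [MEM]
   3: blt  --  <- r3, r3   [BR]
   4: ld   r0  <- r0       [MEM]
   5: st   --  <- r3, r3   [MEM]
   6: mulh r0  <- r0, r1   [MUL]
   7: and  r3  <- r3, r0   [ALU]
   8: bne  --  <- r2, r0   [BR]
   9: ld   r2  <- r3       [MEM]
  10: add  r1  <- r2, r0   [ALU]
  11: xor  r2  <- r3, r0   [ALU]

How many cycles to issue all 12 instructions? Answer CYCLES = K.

CYCLES = 7

#0 head=0: blt.BR i0 no-port BR/BR
#1 head=1: bne.BR+ld.MEM i1&i2 dual
#2 head=3: blt.BR+ld.MEM i3&i4 dual
#3 head=5: st.MEM+mulh.MUL i5&i6 dual
#4 head=7: and.ALU+bne.BR i7&i8 dual
#5 head=9: ld.MEM i9 RAW r2
#6 head=10: add.ALU+xor.ALU i10&i11 dual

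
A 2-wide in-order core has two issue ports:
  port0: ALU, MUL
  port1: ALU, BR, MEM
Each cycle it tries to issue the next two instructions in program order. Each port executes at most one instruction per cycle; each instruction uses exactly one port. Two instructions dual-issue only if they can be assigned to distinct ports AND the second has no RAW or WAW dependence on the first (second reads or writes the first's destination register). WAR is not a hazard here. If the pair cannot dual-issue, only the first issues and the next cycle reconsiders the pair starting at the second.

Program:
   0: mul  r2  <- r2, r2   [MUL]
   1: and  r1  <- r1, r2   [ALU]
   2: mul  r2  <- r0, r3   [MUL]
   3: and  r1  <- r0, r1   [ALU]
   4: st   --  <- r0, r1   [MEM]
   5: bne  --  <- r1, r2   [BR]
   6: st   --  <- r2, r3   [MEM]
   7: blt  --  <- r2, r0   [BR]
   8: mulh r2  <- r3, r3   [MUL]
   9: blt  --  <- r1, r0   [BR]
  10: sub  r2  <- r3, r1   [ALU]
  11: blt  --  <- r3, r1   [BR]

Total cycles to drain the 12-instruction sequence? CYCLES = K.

CYCLES = 9

0. mul.MUL @i0  | RAW r2
1. and.ALU+mul.MUL @i1+i2  | dual
2. and.ALU @i3  | RAW r1
3. st.MEM @i4  | no-port MEM/BR
4. bne.BR @i5  | no-port BR/MEM
5. st.MEM @i6  | no-port MEM/BR
6. blt.BR+mulh.MUL @i7+i8  | dual
7. blt.BR+sub.ALU @i9+i10  | dual
8. blt.BR @i11  | tail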